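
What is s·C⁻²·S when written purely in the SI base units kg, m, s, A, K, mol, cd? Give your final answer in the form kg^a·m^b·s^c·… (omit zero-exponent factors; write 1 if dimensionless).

C = A·s = s·A (charge = current × time).
So C⁻² = s⁻²·A⁻².
S = 1/Ω (conductance is reciprocal resistance),
    = kg⁻¹·m⁻²·s³·A².
Combining: s·C⁻²·S = s · (s⁻²·A⁻²) · (kg⁻¹·m⁻²·s³·A²) = kg⁻¹·m⁻²·s².

kg⁻¹·m⁻²·s²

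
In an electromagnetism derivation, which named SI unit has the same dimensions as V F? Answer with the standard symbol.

C

V = kg·m²·s⁻³·A⁻¹.
F = kg⁻¹·m⁻²·s⁴·A².
Combining: V·F = (kg·m²·s⁻³·A⁻¹) · (kg⁻¹·m⁻²·s⁴·A²) = s·A.
s·A is the base-SI form of the coulomb.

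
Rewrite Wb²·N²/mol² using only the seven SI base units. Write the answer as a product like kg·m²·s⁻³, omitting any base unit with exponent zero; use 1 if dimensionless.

kg⁴·m⁶·s⁻⁸·A⁻²·mol⁻²

Wb = kg·m²·s⁻²·A⁻¹.
So Wb² = kg²·m⁴·s⁻⁴·A⁻².
N = kg·m·s⁻².
So N² = kg²·m²·s⁻⁴.
Combining: Wb²·N²·mol⁻² = (kg²·m⁴·s⁻⁴·A⁻²) · (kg²·m²·s⁻⁴) · mol⁻² = kg⁴·m⁶·s⁻⁸·A⁻²·mol⁻².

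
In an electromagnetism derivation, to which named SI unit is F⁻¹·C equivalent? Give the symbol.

V

F = kg⁻¹·m⁻²·s⁴·A².
So F⁻¹ = kg·m²·s⁻⁴·A⁻².
C = s·A.
Combining: F⁻¹·C = (kg·m²·s⁻⁴·A⁻²) · (s·A) = kg·m²·s⁻³·A⁻¹.
kg·m²·s⁻³·A⁻¹ is the base-SI form of the volt.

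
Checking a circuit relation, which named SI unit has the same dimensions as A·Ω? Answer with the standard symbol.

Ω = V/A (resistance = voltage per current),
    = kg·m²·s⁻³·A⁻².
Combining: A·Ω = A · (kg·m²·s⁻³·A⁻²) = kg·m²·s⁻³·A⁻¹.
kg·m²·s⁻³·A⁻¹ is the base-SI form of the volt.

V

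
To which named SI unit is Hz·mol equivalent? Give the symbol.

kat

Hz = 1/s = s⁻¹ (frequency is cycles per second).
Combining: Hz·mol = s⁻¹ · mol = s⁻¹·mol.
s⁻¹·mol is the base-SI form of the katal.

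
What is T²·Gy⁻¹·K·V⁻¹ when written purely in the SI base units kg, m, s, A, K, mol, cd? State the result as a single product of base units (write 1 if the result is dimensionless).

kg·m⁻⁴·s·A⁻¹·K

T = Wb/m² (flux density = flux per area),
    = kg·s⁻²·A⁻¹.
So T² = kg²·s⁻⁴·A⁻².
Gy = J/kg (absorbed dose = energy per mass),
    = m²·s⁻².
So Gy⁻¹ = m⁻²·s².
V = W/A (potential = power per current),
    = kg·m²·s⁻³·A⁻¹.
So V⁻¹ = kg⁻¹·m⁻²·s³·A.
Combining: T²·Gy⁻¹·K·V⁻¹ = (kg²·s⁻⁴·A⁻²) · (m⁻²·s²) · K · (kg⁻¹·m⁻²·s³·A) = kg·m⁻⁴·s·A⁻¹·K.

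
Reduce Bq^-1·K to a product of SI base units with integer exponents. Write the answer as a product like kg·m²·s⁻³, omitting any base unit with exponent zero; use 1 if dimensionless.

s·K

Bq = 1/s = s⁻¹ (activity is decays per second).
So Bq⁻¹ = s.
Combining: Bq⁻¹·K = s · K = s·K.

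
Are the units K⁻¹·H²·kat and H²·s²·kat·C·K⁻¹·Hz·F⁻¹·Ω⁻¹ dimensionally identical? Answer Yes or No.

No

Left side:
  H = kg·m²·s⁻²·A⁻².
  So H² = kg²·m⁴·s⁻⁴·A⁻⁴.
  kat = s⁻¹·mol.
  Combining: K⁻¹·H²·kat = K⁻¹ · (kg²·m⁴·s⁻⁴·A⁻⁴) · (s⁻¹·mol) = kg²·m⁴·s⁻⁵·A⁻⁴·K⁻¹·mol.
Right side:
  H = kg·m²·s⁻²·A⁻².
  So H² = kg²·m⁴·s⁻⁴·A⁻⁴.
  kat = s⁻¹·mol.
  C = s·A.
  Hz = s⁻¹.
  F = kg⁻¹·m⁻²·s⁴·A².
  So F⁻¹ = kg·m²·s⁻⁴·A⁻².
  Ω = kg·m²·s⁻³·A⁻².
  So Ω⁻¹ = kg⁻¹·m⁻²·s³·A².
  Combining: H²·s²·kat·C·K⁻¹·Hz·F⁻¹·Ω⁻¹ = (kg²·m⁴·s⁻⁴·A⁻⁴) · s² · (s⁻¹·mol) · (s·A) · K⁻¹ · s⁻¹ · (kg·m²·s⁻⁴·A⁻²) · (kg⁻¹·m⁻²·s³·A²) = kg²·m⁴·s⁻⁴·A⁻³·K⁻¹·mol.
Left is kg²·m⁴·s⁻⁵·A⁻⁴·K⁻¹·mol; right is kg²·m⁴·s⁻⁴·A⁻³·K⁻¹·mol — different.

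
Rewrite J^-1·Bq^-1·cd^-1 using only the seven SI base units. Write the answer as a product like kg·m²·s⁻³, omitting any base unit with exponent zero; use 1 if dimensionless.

kg⁻¹·m⁻²·s³·cd⁻¹

J = N·m (work = force × distance),
    = kg·m²·s⁻².
So J⁻¹ = kg⁻¹·m⁻²·s².
Bq = 1/s = s⁻¹ (activity is decays per second).
So Bq⁻¹ = s.
Combining: J⁻¹·Bq⁻¹·cd⁻¹ = (kg⁻¹·m⁻²·s²) · s · cd⁻¹ = kg⁻¹·m⁻²·s³·cd⁻¹.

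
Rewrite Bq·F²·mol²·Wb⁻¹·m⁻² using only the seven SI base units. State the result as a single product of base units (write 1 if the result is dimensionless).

kg⁻³·m⁻⁸·s⁹·A⁵·mol²

Bq = 1/s = s⁻¹ (activity is decays per second).
F = C/V (capacitance = charge per voltage),
    = A·s/(kg·m²·s⁻³·A⁻¹) (substituting C and V),
    = kg⁻¹·m⁻²·s⁴·A².
So F² = kg⁻²·m⁻⁴·s⁸·A⁴.
Wb = V·s (flux: a volt is a weber per second),
    = kg·m²·s⁻²·A⁻¹.
So Wb⁻¹ = kg⁻¹·m⁻²·s²·A.
Combining: Bq·F²·mol²·Wb⁻¹·m⁻² = s⁻¹ · (kg⁻²·m⁻⁴·s⁸·A⁴) · mol² · (kg⁻¹·m⁻²·s²·A) · m⁻² = kg⁻³·m⁻⁸·s⁹·A⁵·mol².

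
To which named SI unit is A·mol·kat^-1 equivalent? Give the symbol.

kat = mol/s = s⁻¹·mol (catalytic activity).
So kat⁻¹ = s·mol⁻¹.
Combining: A·mol·kat⁻¹ = A · mol · (s·mol⁻¹) = s·A.
s·A is the base-SI form of the coulomb.

C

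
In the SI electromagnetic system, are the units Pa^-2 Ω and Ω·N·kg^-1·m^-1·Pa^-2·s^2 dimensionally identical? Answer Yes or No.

Yes

Left side:
  Pa = kg·m⁻¹·s⁻².
  So Pa⁻² = kg⁻²·m²·s⁴.
  Ω = kg·m²·s⁻³·A⁻².
  Combining: Pa⁻²·Ω = (kg⁻²·m²·s⁴) · (kg·m²·s⁻³·A⁻²) = kg⁻¹·m⁴·s·A⁻².
Right side:
  Ω = V/A (resistance = voltage per current),
      = kg·m²·s⁻³·A⁻².
  N = kg·m/s² = kg·m·s⁻² (force = mass × acceleration).
  Pa = N/m² (pressure = force per area),
      = kg·m⁻¹·s⁻².
  So Pa⁻² = kg⁻²·m²·s⁴.
  Combining: Ω·N·kg⁻¹·m⁻¹·Pa⁻²·s² = (kg·m²·s⁻³·A⁻²) · (kg·m·s⁻²) · kg⁻¹ · m⁻¹ · (kg⁻²·m²·s⁴) · s² = kg⁻¹·m⁴·s·A⁻².
Both reduce to kg⁻¹·m⁴·s·A⁻².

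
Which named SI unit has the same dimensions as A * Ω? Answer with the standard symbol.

Ω = V/A (resistance = voltage per current),
    = kg·m²·s⁻³·A⁻².
Combining: A·Ω = A · (kg·m²·s⁻³·A⁻²) = kg·m²·s⁻³·A⁻¹.
kg·m²·s⁻³·A⁻¹ is the base-SI form of the volt.

V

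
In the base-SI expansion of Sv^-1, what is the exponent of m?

-2

Sv = J/kg (equivalent dose = energy per mass),
    = m²·s⁻².
So Sv⁻¹ = m⁻²·s².
The exponent of m is -2.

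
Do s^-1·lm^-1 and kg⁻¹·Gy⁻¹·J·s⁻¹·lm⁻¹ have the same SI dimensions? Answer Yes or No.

Left side:
  lm = cd.
  So lm⁻¹ = cd⁻¹.
  Combining: s⁻¹·lm⁻¹ = s⁻¹ · cd⁻¹ = s⁻¹·cd⁻¹.
Right side:
  Gy = J/kg (absorbed dose = energy per mass),
      = m²·s⁻².
  So Gy⁻¹ = m⁻²·s².
  J = N·m (work = force × distance),
      = kg·m²·s⁻².
  lm = cd·sr = cd (luminous flux; sr is dimensionless).
  So lm⁻¹ = cd⁻¹.
  Combining: kg⁻¹·Gy⁻¹·J·s⁻¹·lm⁻¹ = kg⁻¹ · (m⁻²·s²) · (kg·m²·s⁻²) · s⁻¹ · cd⁻¹ = s⁻¹·cd⁻¹.
Both reduce to s⁻¹·cd⁻¹.

Yes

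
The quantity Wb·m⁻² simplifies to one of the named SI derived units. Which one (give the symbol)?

T

Wb = V·s (flux: a volt is a weber per second),
    = kg·m²·s⁻²·A⁻¹.
Combining: Wb·m⁻² = (kg·m²·s⁻²·A⁻¹) · m⁻² = kg·s⁻²·A⁻¹.
kg·s⁻²·A⁻¹ is the base-SI form of the tesla.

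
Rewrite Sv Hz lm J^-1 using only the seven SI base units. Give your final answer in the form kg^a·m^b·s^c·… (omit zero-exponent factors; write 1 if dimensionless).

kg⁻¹·s⁻¹·cd

Sv = m²·s⁻².
Hz = s⁻¹.
lm = cd.
J = kg·m²·s⁻².
So J⁻¹ = kg⁻¹·m⁻²·s².
Combining: Sv·Hz·lm·J⁻¹ = (m²·s⁻²) · s⁻¹ · cd · (kg⁻¹·m⁻²·s²) = kg⁻¹·s⁻¹·cd.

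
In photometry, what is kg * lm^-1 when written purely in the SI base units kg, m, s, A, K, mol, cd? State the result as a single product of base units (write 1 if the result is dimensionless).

kg·cd⁻¹

lm = cd·sr = cd (luminous flux; sr is dimensionless).
So lm⁻¹ = cd⁻¹.
Combining: kg·lm⁻¹ = kg · cd⁻¹ = kg·cd⁻¹.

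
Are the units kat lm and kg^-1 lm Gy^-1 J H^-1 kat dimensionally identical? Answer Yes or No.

Left side:
  kat = mol/s = s⁻¹·mol (catalytic activity).
  lm = cd·sr = cd (luminous flux; sr is dimensionless).
  Combining: kat·lm = (s⁻¹·mol) · cd = s⁻¹·mol·cd.
Right side:
  lm = cd.
  Gy = m²·s⁻².
  So Gy⁻¹ = m⁻²·s².
  J = kg·m²·s⁻².
  H = kg·m²·s⁻²·A⁻².
  So H⁻¹ = kg⁻¹·m⁻²·s²·A².
  kat = s⁻¹·mol.
  Combining: kg⁻¹·lm·Gy⁻¹·J·H⁻¹·kat = kg⁻¹ · cd · (m⁻²·s²) · (kg·m²·s⁻²) · (kg⁻¹·m⁻²·s²·A²) · (s⁻¹·mol) = kg⁻¹·m⁻²·s·A²·mol·cd.
Left is s⁻¹·mol·cd; right is kg⁻¹·m⁻²·s·A²·mol·cd — different.

No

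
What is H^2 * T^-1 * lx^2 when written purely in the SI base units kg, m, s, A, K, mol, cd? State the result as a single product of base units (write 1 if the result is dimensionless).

kg·s⁻²·A⁻³·cd²

H = Wb/A (inductance = flux per current),
    = kg·m²·s⁻²·A⁻².
So H² = kg²·m⁴·s⁻⁴·A⁻⁴.
T = Wb/m² (flux density = flux per area),
    = kg·s⁻²·A⁻¹.
So T⁻¹ = kg⁻¹·s²·A.
lx = lm/m² (illuminance = luminous flux per area),
    = m⁻²·cd.
So lx² = m⁻⁴·cd².
Combining: H²·T⁻¹·lx² = (kg²·m⁴·s⁻⁴·A⁻⁴) · (kg⁻¹·s²·A) · (m⁻⁴·cd²) = kg·s⁻²·A⁻³·cd².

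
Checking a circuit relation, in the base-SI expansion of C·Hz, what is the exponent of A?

1

C = A·s = s·A (charge = current × time).
Hz = 1/s = s⁻¹ (frequency is cycles per second).
Combining: C·Hz = (s·A) · s⁻¹ = A.
The exponent of A is 1.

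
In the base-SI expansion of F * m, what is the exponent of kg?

F = C/V (capacitance = charge per voltage),
    = A·s/(kg·m²·s⁻³·A⁻¹) (substituting C and V),
    = kg⁻¹·m⁻²·s⁴·A².
Combining: F·m = (kg⁻¹·m⁻²·s⁴·A²) · m = kg⁻¹·m⁻¹·s⁴·A².
The exponent of kg is -1.

-1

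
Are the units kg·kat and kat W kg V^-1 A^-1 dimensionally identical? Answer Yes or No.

Yes

Left side:
  kat = s⁻¹·mol.
  Combining: kg·kat = kg · (s⁻¹·mol) = kg·s⁻¹·mol.
Right side:
  kat = mol/s = s⁻¹·mol (catalytic activity).
  W = J/s (power = energy per time),
      = kg·m²·s⁻³.
  V = W/A (potential = power per current),
      = kg·m²·s⁻³·A⁻¹.
  So V⁻¹ = kg⁻¹·m⁻²·s³·A.
  Combining: kat·W·kg·V⁻¹·A⁻¹ = (s⁻¹·mol) · (kg·m²·s⁻³) · kg · (kg⁻¹·m⁻²·s³·A) · A⁻¹ = kg·s⁻¹·mol.
Both reduce to kg·s⁻¹·mol.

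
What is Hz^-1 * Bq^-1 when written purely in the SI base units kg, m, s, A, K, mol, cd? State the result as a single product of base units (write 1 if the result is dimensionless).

Hz = 1/s = s⁻¹ (frequency is cycles per second).
So Hz⁻¹ = s.
Bq = 1/s = s⁻¹ (activity is decays per second).
So Bq⁻¹ = s.
Combining: Hz⁻¹·Bq⁻¹ = s · s = s².

s²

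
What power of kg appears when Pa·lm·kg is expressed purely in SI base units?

2

Pa = N/m² (pressure = force per area),
    = kg·m⁻¹·s⁻².
lm = cd·sr = cd (luminous flux; sr is dimensionless).
Combining: Pa·lm·kg = (kg·m⁻¹·s⁻²) · cd · kg = kg²·m⁻¹·s⁻²·cd.
The exponent of kg is 2.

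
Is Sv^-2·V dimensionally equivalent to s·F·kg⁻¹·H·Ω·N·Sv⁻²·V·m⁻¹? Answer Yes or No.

Left side:
  Sv = J/kg (equivalent dose = energy per mass),
      = m²·s⁻².
  So Sv⁻² = m⁻⁴·s⁴.
  V = W/A (potential = power per current),
      = kg·m²·s⁻³·A⁻¹.
  Combining: Sv⁻²·V = (m⁻⁴·s⁴) · (kg·m²·s⁻³·A⁻¹) = kg·m⁻²·s·A⁻¹.
Right side:
  F = kg⁻¹·m⁻²·s⁴·A².
  H = kg·m²·s⁻²·A⁻².
  Ω = kg·m²·s⁻³·A⁻².
  N = kg·m·s⁻².
  Sv = m²·s⁻².
  So Sv⁻² = m⁻⁴·s⁴.
  V = kg·m²·s⁻³·A⁻¹.
  Combining: s·F·kg⁻¹·H·Ω·N·Sv⁻²·V·m⁻¹ = s · (kg⁻¹·m⁻²·s⁴·A²) · kg⁻¹ · (kg·m²·s⁻²·A⁻²) · (kg·m²·s⁻³·A⁻²) · (kg·m·s⁻²) · (m⁻⁴·s⁴) · (kg·m²·s⁻³·A⁻¹) · m⁻¹ = kg²·s⁻¹·A⁻³.
Left is kg·m⁻²·s·A⁻¹; right is kg²·s⁻¹·A⁻³ — different.

No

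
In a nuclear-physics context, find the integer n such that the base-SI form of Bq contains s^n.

Bq = s⁻¹.
The exponent of s is -1.

-1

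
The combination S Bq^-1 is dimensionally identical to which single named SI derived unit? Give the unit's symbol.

F

S = kg⁻¹·m⁻²·s³·A².
Bq = s⁻¹.
So Bq⁻¹ = s.
Combining: S·Bq⁻¹ = (kg⁻¹·m⁻²·s³·A²) · s = kg⁻¹·m⁻²·s⁴·A².
kg⁻¹·m⁻²·s⁴·A² is the base-SI form of the farad.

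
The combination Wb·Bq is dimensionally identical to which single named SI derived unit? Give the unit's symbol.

Wb = kg·m²·s⁻²·A⁻¹.
Bq = s⁻¹.
Combining: Wb·Bq = (kg·m²·s⁻²·A⁻¹) · s⁻¹ = kg·m²·s⁻³·A⁻¹.
kg·m²·s⁻³·A⁻¹ is the base-SI form of the volt.

V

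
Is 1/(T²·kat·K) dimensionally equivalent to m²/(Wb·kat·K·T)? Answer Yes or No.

Left side:
  T = Wb/m² (flux density = flux per area),
      = kg·s⁻²·A⁻¹.
  So T⁻² = kg⁻²·s⁴·A².
  kat = mol/s = s⁻¹·mol (catalytic activity).
  So kat⁻¹ = s·mol⁻¹.
  Combining: T⁻²·kat⁻¹·K⁻¹ = (kg⁻²·s⁴·A²) · (s·mol⁻¹) · K⁻¹ = kg⁻²·s⁵·A²·K⁻¹·mol⁻¹.
Right side:
  Wb = V·s (flux: a volt is a weber per second),
      = kg·m²·s⁻²·A⁻¹.
  So Wb⁻¹ = kg⁻¹·m⁻²·s²·A.
  kat = mol/s = s⁻¹·mol (catalytic activity).
  So kat⁻¹ = s·mol⁻¹.
  T = Wb/m² (flux density = flux per area),
      = kg·s⁻²·A⁻¹.
  So T⁻¹ = kg⁻¹·s²·A.
  Combining: Wb⁻¹·kat⁻¹·m²·K⁻¹·T⁻¹ = (kg⁻¹·m⁻²·s²·A) · (s·mol⁻¹) · m² · K⁻¹ · (kg⁻¹·s²·A) = kg⁻²·s⁵·A²·K⁻¹·mol⁻¹.
Both reduce to kg⁻²·s⁵·A²·K⁻¹·mol⁻¹.

Yes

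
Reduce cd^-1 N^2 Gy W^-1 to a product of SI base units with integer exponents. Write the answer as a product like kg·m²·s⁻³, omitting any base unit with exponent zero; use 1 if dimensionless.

N = kg·m/s² = kg·m·s⁻² (force = mass × acceleration).
So N² = kg²·m²·s⁻⁴.
Gy = J/kg (absorbed dose = energy per mass),
    = m²·s⁻².
W = J/s (power = energy per time),
    = kg·m²·s⁻³.
So W⁻¹ = kg⁻¹·m⁻²·s³.
Combining: cd⁻¹·N²·Gy·W⁻¹ = cd⁻¹ · (kg²·m²·s⁻⁴) · (m²·s⁻²) · (kg⁻¹·m⁻²·s³) = kg·m²·s⁻³·cd⁻¹.

kg·m²·s⁻³·cd⁻¹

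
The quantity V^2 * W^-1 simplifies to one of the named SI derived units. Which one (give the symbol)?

V = W/A (potential = power per current),
    = kg·m²·s⁻³·A⁻¹.
So V² = kg²·m⁴·s⁻⁶·A⁻².
W = J/s (power = energy per time),
    = kg·m²·s⁻³.
So W⁻¹ = kg⁻¹·m⁻²·s³.
Combining: V²·W⁻¹ = (kg²·m⁴·s⁻⁶·A⁻²) · (kg⁻¹·m⁻²·s³) = kg·m²·s⁻³·A⁻².
kg·m²·s⁻³·A⁻² is the base-SI form of the ohm.

Ω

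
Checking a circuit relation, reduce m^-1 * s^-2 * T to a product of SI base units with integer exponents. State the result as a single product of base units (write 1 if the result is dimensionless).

kg·m⁻¹·s⁻⁴·A⁻¹

T = Wb/m² (flux density = flux per area),
    = kg·s⁻²·A⁻¹.
Combining: m⁻¹·s⁻²·T = m⁻¹ · s⁻² · (kg·s⁻²·A⁻¹) = kg·m⁻¹·s⁻⁴·A⁻¹.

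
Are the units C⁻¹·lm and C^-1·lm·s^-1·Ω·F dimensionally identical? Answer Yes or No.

Left side:
  C = A·s = s·A (charge = current × time).
  So C⁻¹ = s⁻¹·A⁻¹.
  lm = cd·sr = cd (luminous flux; sr is dimensionless).
  Combining: C⁻¹·lm = (s⁻¹·A⁻¹) · cd = s⁻¹·A⁻¹·cd.
Right side:
  C = A·s = s·A (charge = current × time).
  So C⁻¹ = s⁻¹·A⁻¹.
  lm = cd·sr = cd (luminous flux; sr is dimensionless).
  Ω = V/A (resistance = voltage per current),
      = kg·m²·s⁻³·A⁻².
  F = C/V (capacitance = charge per voltage),
      = A·s/(kg·m²·s⁻³·A⁻¹) (substituting C and V),
      = kg⁻¹·m⁻²·s⁴·A².
  Combining: C⁻¹·lm·s⁻¹·Ω·F = (s⁻¹·A⁻¹) · cd · s⁻¹ · (kg·m²·s⁻³·A⁻²) · (kg⁻¹·m⁻²·s⁴·A²) = s⁻¹·A⁻¹·cd.
Both reduce to s⁻¹·A⁻¹·cd.

Yes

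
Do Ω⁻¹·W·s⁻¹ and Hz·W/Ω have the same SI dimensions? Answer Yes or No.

Left side:
  Ω = V/A (resistance = voltage per current),
      = kg·m²·s⁻³·A⁻².
  So Ω⁻¹ = kg⁻¹·m⁻²·s³·A².
  W = J/s (power = energy per time),
      = kg·m²·s⁻³.
  Combining: Ω⁻¹·W·s⁻¹ = (kg⁻¹·m⁻²·s³·A²) · (kg·m²·s⁻³) · s⁻¹ = s⁻¹·A².
Right side:
  Hz = 1/s = s⁻¹ (frequency is cycles per second).
  Ω = V/A (resistance = voltage per current),
      = kg·m²·s⁻³·A⁻².
  So Ω⁻¹ = kg⁻¹·m⁻²·s³·A².
  W = J/s (power = energy per time),
      = kg·m²·s⁻³.
  Combining: Hz·Ω⁻¹·W = s⁻¹ · (kg⁻¹·m⁻²·s³·A²) · (kg·m²·s⁻³) = s⁻¹·A².
Both reduce to s⁻¹·A².

Yes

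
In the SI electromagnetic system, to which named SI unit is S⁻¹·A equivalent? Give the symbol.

V

S = 1/Ω (conductance is reciprocal resistance),
    = kg⁻¹·m⁻²·s³·A².
So S⁻¹ = kg·m²·s⁻³·A⁻².
Combining: S⁻¹·A = (kg·m²·s⁻³·A⁻²) · A = kg·m²·s⁻³·A⁻¹.
kg·m²·s⁻³·A⁻¹ is the base-SI form of the volt.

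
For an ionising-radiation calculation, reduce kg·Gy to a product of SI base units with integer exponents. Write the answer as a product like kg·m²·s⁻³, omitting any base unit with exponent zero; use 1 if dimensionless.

kg·m²·s⁻²

Gy = J/kg (absorbed dose = energy per mass),
    = m²·s⁻².
Combining: kg·Gy = kg · (m²·s⁻²) = kg·m²·s⁻².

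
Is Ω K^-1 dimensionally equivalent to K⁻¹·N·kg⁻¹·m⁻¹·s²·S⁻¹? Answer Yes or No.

Left side:
  Ω = V/A (resistance = voltage per current),
      = kg·m²·s⁻³·A⁻².
  Combining: Ω·K⁻¹ = (kg·m²·s⁻³·A⁻²) · K⁻¹ = kg·m²·s⁻³·A⁻²·K⁻¹.
Right side:
  N = kg·m·s⁻².
  S = kg⁻¹·m⁻²·s³·A².
  So S⁻¹ = kg·m²·s⁻³·A⁻².
  Combining: K⁻¹·N·kg⁻¹·m⁻¹·s²·S⁻¹ = K⁻¹ · (kg·m·s⁻²) · kg⁻¹ · m⁻¹ · s² · (kg·m²·s⁻³·A⁻²) = kg·m²·s⁻³·A⁻²·K⁻¹.
Both reduce to kg·m²·s⁻³·A⁻²·K⁻¹.

Yes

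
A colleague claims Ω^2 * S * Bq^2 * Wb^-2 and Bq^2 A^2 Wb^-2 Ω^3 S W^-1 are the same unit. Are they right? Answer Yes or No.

Yes

Left side:
  Ω = kg·m²·s⁻³·A⁻².
  So Ω² = kg²·m⁴·s⁻⁶·A⁻⁴.
  S = kg⁻¹·m⁻²·s³·A².
  Bq = s⁻¹.
  So Bq² = s⁻².
  Wb = kg·m²·s⁻²·A⁻¹.
  So Wb⁻² = kg⁻²·m⁻⁴·s⁴·A².
  Combining: Ω²·S·Bq²·Wb⁻² = (kg²·m⁴·s⁻⁶·A⁻⁴) · (kg⁻¹·m⁻²·s³·A²) · s⁻² · (kg⁻²·m⁻⁴·s⁴·A²) = kg⁻¹·m⁻²·s⁻¹.
Right side:
  Bq = s⁻¹.
  So Bq² = s⁻².
  Wb = kg·m²·s⁻²·A⁻¹.
  So Wb⁻² = kg⁻²·m⁻⁴·s⁴·A².
  Ω = kg·m²·s⁻³·A⁻².
  So Ω³ = kg³·m⁶·s⁻⁹·A⁻⁶.
  S = kg⁻¹·m⁻²·s³·A².
  W = kg·m²·s⁻³.
  So W⁻¹ = kg⁻¹·m⁻²·s³.
  Combining: Bq²·A²·Wb⁻²·Ω³·S·W⁻¹ = s⁻² · A² · (kg⁻²·m⁻⁴·s⁴·A²) · (kg³·m⁶·s⁻⁹·A⁻⁶) · (kg⁻¹·m⁻²·s³·A²) · (kg⁻¹·m⁻²·s³) = kg⁻¹·m⁻²·s⁻¹.
Both reduce to kg⁻¹·m⁻²·s⁻¹.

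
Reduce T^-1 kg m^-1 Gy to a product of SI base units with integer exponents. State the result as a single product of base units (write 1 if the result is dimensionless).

m·A

T = kg·s⁻²·A⁻¹.
So T⁻¹ = kg⁻¹·s²·A.
Gy = m²·s⁻².
Combining: T⁻¹·kg·m⁻¹·Gy = (kg⁻¹·s²·A) · kg · m⁻¹ · (m²·s⁻²) = m·A.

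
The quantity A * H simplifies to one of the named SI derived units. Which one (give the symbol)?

H = kg·m²·s⁻²·A⁻².
Combining: A·H = A · (kg·m²·s⁻²·A⁻²) = kg·m²·s⁻²·A⁻¹.
kg·m²·s⁻²·A⁻¹ is the base-SI form of the weber.

Wb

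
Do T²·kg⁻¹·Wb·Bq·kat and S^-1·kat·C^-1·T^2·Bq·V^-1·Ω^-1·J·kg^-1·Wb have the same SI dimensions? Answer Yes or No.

Left side:
  T = Wb/m² (flux density = flux per area),
      = kg·s⁻²·A⁻¹.
  So T² = kg²·s⁻⁴·A⁻².
  Wb = V·s (flux: a volt is a weber per second),
      = kg·m²·s⁻²·A⁻¹.
  Bq = 1/s = s⁻¹ (activity is decays per second).
  kat = mol/s = s⁻¹·mol (catalytic activity).
  Combining: T²·kg⁻¹·Wb·Bq·kat = (kg²·s⁻⁴·A⁻²) · kg⁻¹ · (kg·m²·s⁻²·A⁻¹) · s⁻¹ · (s⁻¹·mol) = kg²·m²·s⁻⁸·A⁻³·mol.
Right side:
  S = kg⁻¹·m⁻²·s³·A².
  So S⁻¹ = kg·m²·s⁻³·A⁻².
  kat = s⁻¹·mol.
  C = s·A.
  So C⁻¹ = s⁻¹·A⁻¹.
  T = kg·s⁻²·A⁻¹.
  So T² = kg²·s⁻⁴·A⁻².
  Bq = s⁻¹.
  V = kg·m²·s⁻³·A⁻¹.
  So V⁻¹ = kg⁻¹·m⁻²·s³·A.
  Ω = kg·m²·s⁻³·A⁻².
  So Ω⁻¹ = kg⁻¹·m⁻²·s³·A².
  J = kg·m²·s⁻².
  Wb = kg·m²·s⁻²·A⁻¹.
  Combining: S⁻¹·kat·C⁻¹·T²·Bq·V⁻¹·Ω⁻¹·J·kg⁻¹·Wb = (kg·m²·s⁻³·A⁻²) · (s⁻¹·mol) · (s⁻¹·A⁻¹) · (kg²·s⁻⁴·A⁻²) · s⁻¹ · (kg⁻¹·m⁻²·s³·A) · (kg⁻¹·m⁻²·s³·A²) · (kg·m²·s⁻²) · kg⁻¹ · (kg·m²·s⁻²·A⁻¹) = kg²·m²·s⁻⁸·A⁻³·mol.
Both reduce to kg²·m²·s⁻⁸·A⁻³·mol.

Yes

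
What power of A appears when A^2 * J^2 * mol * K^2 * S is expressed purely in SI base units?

4

J = kg·m²·s⁻².
So J² = kg²·m⁴·s⁻⁴.
S = kg⁻¹·m⁻²·s³·A².
Combining: A²·J²·mol·K²·S = A² · (kg²·m⁴·s⁻⁴) · mol · K² · (kg⁻¹·m⁻²·s³·A²) = kg·m²·s⁻¹·A⁴·K²·mol.
The exponent of A is 4.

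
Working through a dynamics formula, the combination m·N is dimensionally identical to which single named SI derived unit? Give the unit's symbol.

J

N = kg·m/s² = kg·m·s⁻² (force = mass × acceleration).
Combining: m·N = m · (kg·m·s⁻²) = kg·m²·s⁻².
kg·m²·s⁻² is the base-SI form of the joule.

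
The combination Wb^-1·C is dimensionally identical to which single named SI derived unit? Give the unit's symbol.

Wb = V·s (flux: a volt is a weber per second),
    = kg·m²·s⁻²·A⁻¹.
So Wb⁻¹ = kg⁻¹·m⁻²·s²·A.
C = A·s = s·A (charge = current × time).
Combining: Wb⁻¹·C = (kg⁻¹·m⁻²·s²·A) · (s·A) = kg⁻¹·m⁻²·s³·A².
kg⁻¹·m⁻²·s³·A² is the base-SI form of the siemens.

S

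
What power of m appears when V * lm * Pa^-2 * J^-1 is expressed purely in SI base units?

2

V = W/A (potential = power per current),
    = kg·m²·s⁻³·A⁻¹.
lm = cd·sr = cd (luminous flux; sr is dimensionless).
Pa = N/m² (pressure = force per area),
    = kg·m⁻¹·s⁻².
So Pa⁻² = kg⁻²·m²·s⁴.
J = N·m (work = force × distance),
    = kg·m²·s⁻².
So J⁻¹ = kg⁻¹·m⁻²·s².
Combining: V·lm·Pa⁻²·J⁻¹ = (kg·m²·s⁻³·A⁻¹) · cd · (kg⁻²·m²·s⁴) · (kg⁻¹·m⁻²·s²) = kg⁻²·m²·s³·A⁻¹·cd.
The exponent of m is 2.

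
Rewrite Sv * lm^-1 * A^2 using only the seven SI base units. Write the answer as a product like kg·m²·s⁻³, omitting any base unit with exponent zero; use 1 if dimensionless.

m²·s⁻²·A²·cd⁻¹

Sv = m²·s⁻².
lm = cd.
So lm⁻¹ = cd⁻¹.
Combining: Sv·lm⁻¹·A² = (m²·s⁻²) · cd⁻¹ · A² = m²·s⁻²·A²·cd⁻¹.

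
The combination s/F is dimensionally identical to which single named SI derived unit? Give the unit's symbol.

F = kg⁻¹·m⁻²·s⁴·A².
So F⁻¹ = kg·m²·s⁻⁴·A⁻².
Combining: s·F⁻¹ = s · (kg·m²·s⁻⁴·A⁻²) = kg·m²·s⁻³·A⁻².
kg·m²·s⁻³·A⁻² is the base-SI form of the ohm.

Ω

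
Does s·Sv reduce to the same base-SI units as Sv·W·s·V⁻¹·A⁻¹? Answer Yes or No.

Left side:
  Sv = m²·s⁻².
  Combining: s·Sv = s · (m²·s⁻²) = m²·s⁻¹.
Right side:
  Sv = m²·s⁻².
  W = kg·m²·s⁻³.
  V = kg·m²·s⁻³·A⁻¹.
  So V⁻¹ = kg⁻¹·m⁻²·s³·A.
  Combining: Sv·W·s·V⁻¹·A⁻¹ = (m²·s⁻²) · (kg·m²·s⁻³) · s · (kg⁻¹·m⁻²·s³·A) · A⁻¹ = m²·s⁻¹.
Both reduce to m²·s⁻¹.

Yes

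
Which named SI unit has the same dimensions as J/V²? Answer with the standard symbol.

F

V = W/A (potential = power per current),
    = kg·m²·s⁻³·A⁻¹.
So V⁻² = kg⁻²·m⁻⁴·s⁶·A².
J = N·m (work = force × distance),
    = kg·m²·s⁻².
Combining: V⁻²·J = (kg⁻²·m⁻⁴·s⁶·A²) · (kg·m²·s⁻²) = kg⁻¹·m⁻²·s⁴·A².
kg⁻¹·m⁻²·s⁴·A² is the base-SI form of the farad.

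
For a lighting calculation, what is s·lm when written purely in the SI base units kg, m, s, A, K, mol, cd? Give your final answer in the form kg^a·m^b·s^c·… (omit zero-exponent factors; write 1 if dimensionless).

lm = cd.
Combining: s·lm = s · cd = s·cd.

s·cd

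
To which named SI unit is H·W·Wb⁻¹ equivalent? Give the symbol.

V

H = Wb/A (inductance = flux per current),
    = kg·m²·s⁻²·A⁻².
W = J/s (power = energy per time),
    = kg·m²·s⁻³.
Wb = V·s (flux: a volt is a weber per second),
    = kg·m²·s⁻²·A⁻¹.
So Wb⁻¹ = kg⁻¹·m⁻²·s²·A.
Combining: H·W·Wb⁻¹ = (kg·m²·s⁻²·A⁻²) · (kg·m²·s⁻³) · (kg⁻¹·m⁻²·s²·A) = kg·m²·s⁻³·A⁻¹.
kg·m²·s⁻³·A⁻¹ is the base-SI form of the volt.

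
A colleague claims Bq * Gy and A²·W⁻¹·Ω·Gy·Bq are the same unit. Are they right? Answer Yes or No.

Left side:
  Bq = 1/s = s⁻¹ (activity is decays per second).
  Gy = J/kg (absorbed dose = energy per mass),
      = m²·s⁻².
  Combining: Bq·Gy = s⁻¹ · (m²·s⁻²) = m²·s⁻³.
Right side:
  W = J/s (power = energy per time),
      = kg·m²·s⁻³.
  So W⁻¹ = kg⁻¹·m⁻²·s³.
  Ω = V/A (resistance = voltage per current),
      = kg·m²·s⁻³·A⁻².
  Gy = J/kg (absorbed dose = energy per mass),
      = m²·s⁻².
  Bq = 1/s = s⁻¹ (activity is decays per second).
  Combining: A²·W⁻¹·Ω·Gy·Bq = A² · (kg⁻¹·m⁻²·s³) · (kg·m²·s⁻³·A⁻²) · (m²·s⁻²) · s⁻¹ = m²·s⁻³.
Both reduce to m²·s⁻³.

Yes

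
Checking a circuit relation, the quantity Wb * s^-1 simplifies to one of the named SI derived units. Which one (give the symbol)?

Wb = V·s (flux: a volt is a weber per second),
    = kg·m²·s⁻²·A⁻¹.
Combining: Wb·s⁻¹ = (kg·m²·s⁻²·A⁻¹) · s⁻¹ = kg·m²·s⁻³·A⁻¹.
kg·m²·s⁻³·A⁻¹ is the base-SI form of the volt.

V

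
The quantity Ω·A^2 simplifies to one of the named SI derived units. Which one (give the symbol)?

W

Ω = V/A (resistance = voltage per current),
    = kg·m²·s⁻³·A⁻².
Combining: Ω·A² = (kg·m²·s⁻³·A⁻²) · A² = kg·m²·s⁻³.
kg·m²·s⁻³ is the base-SI form of the watt.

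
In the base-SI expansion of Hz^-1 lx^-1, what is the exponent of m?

Hz = 1/s = s⁻¹ (frequency is cycles per second).
So Hz⁻¹ = s.
lx = lm/m² (illuminance = luminous flux per area),
    = m⁻²·cd.
So lx⁻¹ = m²·cd⁻¹.
Combining: Hz⁻¹·lx⁻¹ = s · (m²·cd⁻¹) = m²·s·cd⁻¹.
The exponent of m is 2.

2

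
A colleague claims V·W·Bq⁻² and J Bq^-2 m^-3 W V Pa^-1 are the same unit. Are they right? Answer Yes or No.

Left side:
  V = kg·m²·s⁻³·A⁻¹.
  W = kg·m²·s⁻³.
  Bq = s⁻¹.
  So Bq⁻² = s².
  Combining: V·W·Bq⁻² = (kg·m²·s⁻³·A⁻¹) · (kg·m²·s⁻³) · s² = kg²·m⁴·s⁻⁴·A⁻¹.
Right side:
  J = N·m (work = force × distance),
      = kg·m²·s⁻².
  Bq = 1/s = s⁻¹ (activity is decays per second).
  So Bq⁻² = s².
  W = J/s (power = energy per time),
      = kg·m²·s⁻³.
  V = W/A (potential = power per current),
      = kg·m²·s⁻³·A⁻¹.
  Pa = N/m² (pressure = force per area),
      = kg·m⁻¹·s⁻².
  So Pa⁻¹ = kg⁻¹·m·s².
  Combining: J·Bq⁻²·m⁻³·W·V·Pa⁻¹ = (kg·m²·s⁻²) · s² · m⁻³ · (kg·m²·s⁻³) · (kg·m²·s⁻³·A⁻¹) · (kg⁻¹·m·s²) = kg²·m⁴·s⁻⁴·A⁻¹.
Both reduce to kg²·m⁴·s⁻⁴·A⁻¹.

Yes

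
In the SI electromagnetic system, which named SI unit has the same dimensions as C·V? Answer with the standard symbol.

C = A·s = s·A (charge = current × time).
V = W/A (potential = power per current),
    = kg·m²·s⁻³·A⁻¹.
Combining: C·V = (s·A) · (kg·m²·s⁻³·A⁻¹) = kg·m²·s⁻².
kg·m²·s⁻² is the base-SI form of the joule.

J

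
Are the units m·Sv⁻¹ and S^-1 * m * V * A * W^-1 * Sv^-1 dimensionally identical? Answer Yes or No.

No

Left side:
  Sv = J/kg (equivalent dose = energy per mass),
      = m²·s⁻².
  So Sv⁻¹ = m⁻²·s².
  Combining: m·Sv⁻¹ = m · (m⁻²·s²) = m⁻¹·s².
Right side:
  S = 1/Ω (conductance is reciprocal resistance),
      = kg⁻¹·m⁻²·s³·A².
  So S⁻¹ = kg·m²·s⁻³·A⁻².
  V = W/A (potential = power per current),
      = kg·m²·s⁻³·A⁻¹.
  W = J/s (power = energy per time),
      = kg·m²·s⁻³.
  So W⁻¹ = kg⁻¹·m⁻²·s³.
  Sv = J/kg (equivalent dose = energy per mass),
      = m²·s⁻².
  So Sv⁻¹ = m⁻²·s².
  Combining: S⁻¹·m·V·A·W⁻¹·Sv⁻¹ = (kg·m²·s⁻³·A⁻²) · m · (kg·m²·s⁻³·A⁻¹) · A · (kg⁻¹·m⁻²·s³) · (m⁻²·s²) = kg·m·s⁻¹·A⁻².
Left is m⁻¹·s²; right is kg·m·s⁻¹·A⁻² — different.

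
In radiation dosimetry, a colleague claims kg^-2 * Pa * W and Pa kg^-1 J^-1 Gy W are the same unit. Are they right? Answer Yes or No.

Yes

Left side:
  Pa = N/m² (pressure = force per area),
      = kg·m⁻¹·s⁻².
  W = J/s (power = energy per time),
      = kg·m²·s⁻³.
  Combining: kg⁻²·Pa·W = kg⁻² · (kg·m⁻¹·s⁻²) · (kg·m²·s⁻³) = m·s⁻⁵.
Right side:
  Pa = N/m² (pressure = force per area),
      = kg·m⁻¹·s⁻².
  J = N·m (work = force × distance),
      = kg·m²·s⁻².
  So J⁻¹ = kg⁻¹·m⁻²·s².
  Gy = J/kg (absorbed dose = energy per mass),
      = m²·s⁻².
  W = J/s (power = energy per time),
      = kg·m²·s⁻³.
  Combining: Pa·kg⁻¹·J⁻¹·Gy·W = (kg·m⁻¹·s⁻²) · kg⁻¹ · (kg⁻¹·m⁻²·s²) · (m²·s⁻²) · (kg·m²·s⁻³) = m·s⁻⁵.
Both reduce to m·s⁻⁵.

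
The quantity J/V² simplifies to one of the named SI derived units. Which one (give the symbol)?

F

V = kg·m²·s⁻³·A⁻¹.
So V⁻² = kg⁻²·m⁻⁴·s⁶·A².
J = kg·m²·s⁻².
Combining: V⁻²·J = (kg⁻²·m⁻⁴·s⁶·A²) · (kg·m²·s⁻²) = kg⁻¹·m⁻²·s⁴·A².
kg⁻¹·m⁻²·s⁴·A² is the base-SI form of the farad.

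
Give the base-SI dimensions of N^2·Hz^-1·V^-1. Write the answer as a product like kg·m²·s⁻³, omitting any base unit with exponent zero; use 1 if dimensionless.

N = kg·m·s⁻².
So N² = kg²·m²·s⁻⁴.
Hz = s⁻¹.
So Hz⁻¹ = s.
V = kg·m²·s⁻³·A⁻¹.
So V⁻¹ = kg⁻¹·m⁻²·s³·A.
Combining: N²·Hz⁻¹·V⁻¹ = (kg²·m²·s⁻⁴) · s · (kg⁻¹·m⁻²·s³·A) = kg·A.

kg·A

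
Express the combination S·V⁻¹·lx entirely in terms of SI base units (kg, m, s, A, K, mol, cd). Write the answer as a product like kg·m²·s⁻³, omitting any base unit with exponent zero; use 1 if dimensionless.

S = 1/Ω (conductance is reciprocal resistance),
    = kg⁻¹·m⁻²·s³·A².
V = W/A (potential = power per current),
    = kg·m²·s⁻³·A⁻¹.
So V⁻¹ = kg⁻¹·m⁻²·s³·A.
lx = lm/m² (illuminance = luminous flux per area),
    = m⁻²·cd.
Combining: S·V⁻¹·lx = (kg⁻¹·m⁻²·s³·A²) · (kg⁻¹·m⁻²·s³·A) · (m⁻²·cd) = kg⁻²·m⁻⁶·s⁶·A³·cd.

kg⁻²·m⁻⁶·s⁶·A³·cd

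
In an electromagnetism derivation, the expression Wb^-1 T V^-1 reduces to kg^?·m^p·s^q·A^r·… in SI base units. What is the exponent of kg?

-1

Wb = V·s (flux: a volt is a weber per second),
    = kg·m²·s⁻²·A⁻¹.
So Wb⁻¹ = kg⁻¹·m⁻²·s²·A.
T = Wb/m² (flux density = flux per area),
    = kg·s⁻²·A⁻¹.
V = W/A (potential = power per current),
    = kg·m²·s⁻³·A⁻¹.
So V⁻¹ = kg⁻¹·m⁻²·s³·A.
Combining: Wb⁻¹·T·V⁻¹ = (kg⁻¹·m⁻²·s²·A) · (kg·s⁻²·A⁻¹) · (kg⁻¹·m⁻²·s³·A) = kg⁻¹·m⁻⁴·s³·A.
The exponent of kg is -1.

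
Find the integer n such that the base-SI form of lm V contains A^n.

-1

lm = cd·sr = cd (luminous flux; sr is dimensionless).
V = W/A (potential = power per current),
    = kg·m²·s⁻³·A⁻¹.
Combining: lm·V = cd · (kg·m²·s⁻³·A⁻¹) = kg·m²·s⁻³·A⁻¹·cd.
The exponent of A is -1.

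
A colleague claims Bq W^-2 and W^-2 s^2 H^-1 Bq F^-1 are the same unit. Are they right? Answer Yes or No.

Left side:
  Bq = s⁻¹.
  W = kg·m²·s⁻³.
  So W⁻² = kg⁻²·m⁻⁴·s⁶.
  Combining: Bq·W⁻² = s⁻¹ · (kg⁻²·m⁻⁴·s⁶) = kg⁻²·m⁻⁴·s⁵.
Right side:
  W = J/s (power = energy per time),
      = kg·m²·s⁻³.
  So W⁻² = kg⁻²·m⁻⁴·s⁶.
  H = Wb/A (inductance = flux per current),
      = kg·m²·s⁻²·A⁻².
  So H⁻¹ = kg⁻¹·m⁻²·s²·A².
  Bq = 1/s = s⁻¹ (activity is decays per second).
  F = C/V (capacitance = charge per voltage),
      = A·s/(kg·m²·s⁻³·A⁻¹) (substituting C and V),
      = kg⁻¹·m⁻²·s⁴·A².
  So F⁻¹ = kg·m²·s⁻⁴·A⁻².
  Combining: W⁻²·s²·H⁻¹·Bq·F⁻¹ = (kg⁻²·m⁻⁴·s⁶) · s² · (kg⁻¹·m⁻²·s²·A²) · s⁻¹ · (kg·m²·s⁻⁴·A⁻²) = kg⁻²·m⁻⁴·s⁵.
Both reduce to kg⁻²·m⁻⁴·s⁵.

Yes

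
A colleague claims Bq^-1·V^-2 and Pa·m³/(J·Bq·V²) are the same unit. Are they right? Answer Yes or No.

Yes

Left side:
  Bq = 1/s = s⁻¹ (activity is decays per second).
  So Bq⁻¹ = s.
  V = W/A (potential = power per current),
      = kg·m²·s⁻³·A⁻¹.
  So V⁻² = kg⁻²·m⁻⁴·s⁶·A².
  Combining: Bq⁻¹·V⁻² = s · (kg⁻²·m⁻⁴·s⁶·A²) = kg⁻²·m⁻⁴·s⁷·A².
Right side:
  J = N·m (work = force × distance),
      = kg·m²·s⁻².
  So J⁻¹ = kg⁻¹·m⁻²·s².
  Pa = N/m² (pressure = force per area),
      = kg·m⁻¹·s⁻².
  Bq = 1/s = s⁻¹ (activity is decays per second).
  So Bq⁻¹ = s.
  V = W/A (potential = power per current),
      = kg·m²·s⁻³·A⁻¹.
  So V⁻² = kg⁻²·m⁻⁴·s⁶·A².
  Combining: J⁻¹·Pa·Bq⁻¹·V⁻²·m³ = (kg⁻¹·m⁻²·s²) · (kg·m⁻¹·s⁻²) · s · (kg⁻²·m⁻⁴·s⁶·A²) · m³ = kg⁻²·m⁻⁴·s⁷·A².
Both reduce to kg⁻²·m⁻⁴·s⁷·A².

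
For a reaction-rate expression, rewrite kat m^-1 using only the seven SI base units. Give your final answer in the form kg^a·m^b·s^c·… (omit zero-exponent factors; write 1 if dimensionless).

m⁻¹·s⁻¹·mol

kat = mol/s = s⁻¹·mol (catalytic activity).
Combining: kat·m⁻¹ = (s⁻¹·mol) · m⁻¹ = m⁻¹·s⁻¹·mol.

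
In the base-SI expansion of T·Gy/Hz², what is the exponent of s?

-2

Hz = 1/s = s⁻¹ (frequency is cycles per second).
So Hz⁻² = s².
T = Wb/m² (flux density = flux per area),
    = kg·s⁻²·A⁻¹.
Gy = J/kg (absorbed dose = energy per mass),
    = m²·s⁻².
Combining: Hz⁻²·T·Gy = s² · (kg·s⁻²·A⁻¹) · (m²·s⁻²) = kg·m²·s⁻²·A⁻¹.
The exponent of s is -2.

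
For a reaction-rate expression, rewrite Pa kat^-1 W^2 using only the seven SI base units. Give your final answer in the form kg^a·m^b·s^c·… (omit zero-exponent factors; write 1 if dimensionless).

Pa = N/m² (pressure = force per area),
    = kg·m⁻¹·s⁻².
kat = mol/s = s⁻¹·mol (catalytic activity).
So kat⁻¹ = s·mol⁻¹.
W = J/s (power = energy per time),
    = kg·m²·s⁻³.
So W² = kg²·m⁴·s⁻⁶.
Combining: Pa·kat⁻¹·W² = (kg·m⁻¹·s⁻²) · (s·mol⁻¹) · (kg²·m⁴·s⁻⁶) = kg³·m³·s⁻⁷·mol⁻¹.

kg³·m³·s⁻⁷·mol⁻¹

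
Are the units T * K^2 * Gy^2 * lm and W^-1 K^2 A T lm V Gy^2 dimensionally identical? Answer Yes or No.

Left side:
  T = Wb/m² (flux density = flux per area),
      = kg·s⁻²·A⁻¹.
  Gy = J/kg (absorbed dose = energy per mass),
      = m²·s⁻².
  So Gy² = m⁴·s⁻⁴.
  lm = cd·sr = cd (luminous flux; sr is dimensionless).
  Combining: T·K²·Gy²·lm = (kg·s⁻²·A⁻¹) · K² · (m⁴·s⁻⁴) · cd = kg·m⁴·s⁻⁶·A⁻¹·K²·cd.
Right side:
  W = J/s (power = energy per time),
      = kg·m²·s⁻³.
  So W⁻¹ = kg⁻¹·m⁻²·s³.
  T = Wb/m² (flux density = flux per area),
      = kg·s⁻²·A⁻¹.
  lm = cd·sr = cd (luminous flux; sr is dimensionless).
  V = W/A (potential = power per current),
      = kg·m²·s⁻³·A⁻¹.
  Gy = J/kg (absorbed dose = energy per mass),
      = m²·s⁻².
  So Gy² = m⁴·s⁻⁴.
  Combining: W⁻¹·K²·A·T·lm·V·Gy² = (kg⁻¹·m⁻²·s³) · K² · A · (kg·s⁻²·A⁻¹) · cd · (kg·m²·s⁻³·A⁻¹) · (m⁴·s⁻⁴) = kg·m⁴·s⁻⁶·A⁻¹·K²·cd.
Both reduce to kg·m⁴·s⁻⁶·A⁻¹·K²·cd.

Yes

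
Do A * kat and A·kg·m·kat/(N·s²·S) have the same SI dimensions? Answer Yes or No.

Left side:
  kat = mol/s = s⁻¹·mol (catalytic activity).
  Combining: A·kat = A · (s⁻¹·mol) = s⁻¹·A·mol.
Right side:
  N = kg·m/s² = kg·m·s⁻² (force = mass × acceleration).
  So N⁻¹ = kg⁻¹·m⁻¹·s².
  S = 1/Ω (conductance is reciprocal resistance),
      = kg⁻¹·m⁻²·s³·A².
  So S⁻¹ = kg·m²·s⁻³·A⁻².
  kat = mol/s = s⁻¹·mol (catalytic activity).
  Combining: A·kg·m·N⁻¹·s⁻²·S⁻¹·kat = A · kg · m · (kg⁻¹·m⁻¹·s²) · s⁻² · (kg·m²·s⁻³·A⁻²) · (s⁻¹·mol) = kg·m²·s⁻⁴·A⁻¹·mol.
Left is s⁻¹·A·mol; right is kg·m²·s⁻⁴·A⁻¹·mol — different.

No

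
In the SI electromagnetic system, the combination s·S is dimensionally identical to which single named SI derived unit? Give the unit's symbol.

S = kg⁻¹·m⁻²·s³·A².
Combining: s·S = s · (kg⁻¹·m⁻²·s³·A²) = kg⁻¹·m⁻²·s⁴·A².
kg⁻¹·m⁻²·s⁴·A² is the base-SI form of the farad.

F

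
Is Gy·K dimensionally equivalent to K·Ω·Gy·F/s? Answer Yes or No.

Left side:
  Gy = J/kg (absorbed dose = energy per mass),
      = m²·s⁻².
  Combining: Gy·K = (m²·s⁻²) · K = m²·s⁻²·K.
Right side:
  Ω = V/A (resistance = voltage per current),
      = kg·m²·s⁻³·A⁻².
  Gy = J/kg (absorbed dose = energy per mass),
      = m²·s⁻².
  F = C/V (capacitance = charge per voltage),
      = A·s/(kg·m²·s⁻³·A⁻¹) (substituting C and V),
      = kg⁻¹·m⁻²·s⁴·A².
  Combining: s⁻¹·K·Ω·Gy·F = s⁻¹ · K · (kg·m²·s⁻³·A⁻²) · (m²·s⁻²) · (kg⁻¹·m⁻²·s⁴·A²) = m²·s⁻²·K.
Both reduce to m²·s⁻²·K.

Yes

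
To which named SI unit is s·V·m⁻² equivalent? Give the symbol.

V = W/A (potential = power per current),
    = kg·m²·s⁻³·A⁻¹.
Combining: s·V·m⁻² = s · (kg·m²·s⁻³·A⁻¹) · m⁻² = kg·s⁻²·A⁻¹.
kg·s⁻²·A⁻¹ is the base-SI form of the tesla.

T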